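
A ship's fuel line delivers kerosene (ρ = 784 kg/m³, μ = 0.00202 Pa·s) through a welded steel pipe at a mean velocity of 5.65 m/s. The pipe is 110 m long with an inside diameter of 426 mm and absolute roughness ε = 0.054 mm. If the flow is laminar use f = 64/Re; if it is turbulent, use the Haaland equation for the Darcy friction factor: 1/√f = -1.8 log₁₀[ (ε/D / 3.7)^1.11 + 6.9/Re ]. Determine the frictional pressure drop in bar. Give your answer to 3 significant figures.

Reynolds number Re = ρVD/μ = 784 · 5.65 · 0.426 / 0.00202 = 9.342e+05.
Re > 4000 → turbulent. Relative roughness ε/D = 5.4e-05/0.426 = 0.000127. Haaland: 1/√f = -1.8 log₁₀[(0.000127/3.7)^1.11 + 6.9/9.342e+05] = -1.8 log₁₀[1.11e-05 + 7.39e-06] = 8.522, so f = 0.01377.
Darcy-Weisbach: ΔP = f(L/D)(ρV²/2) = 0.01377·(110/0.426)·(784·5.65²/2) = 0.01377·258.2·1.251e+04 = 4.45e+04 Pa.
ΔP = 4.45e+04 Pa = 0.445 bar.

ΔP ≈ 0.445 bar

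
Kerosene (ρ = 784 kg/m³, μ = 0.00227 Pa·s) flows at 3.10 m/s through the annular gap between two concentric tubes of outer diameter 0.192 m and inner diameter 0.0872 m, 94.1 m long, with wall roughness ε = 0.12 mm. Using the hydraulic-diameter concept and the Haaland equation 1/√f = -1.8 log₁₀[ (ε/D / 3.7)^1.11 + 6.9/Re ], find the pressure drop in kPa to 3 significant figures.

ΔP ≈ 75.3 kPa

Hydraulic diameter D_h = 4A/P = D_o - D_i = 0.192 - 0.0872 = 0.1048 m.
Re = ρVD_h/μ = 784·3.1·0.1048/0.00227 = 1.122e+05.
ε/D_h = 0.00012/0.1048 = 0.00115; Haaland gives 1/√f = -1.8 log₁₀[0.000127+6.15e-05] = 6.704, so f = 0.02225.
ΔP = f(L/D_h)(ρV²/2) = 0.02225·94.1/0.1048·3767 = 7.527e+04 Pa.
ΔP = 75.3 kPa.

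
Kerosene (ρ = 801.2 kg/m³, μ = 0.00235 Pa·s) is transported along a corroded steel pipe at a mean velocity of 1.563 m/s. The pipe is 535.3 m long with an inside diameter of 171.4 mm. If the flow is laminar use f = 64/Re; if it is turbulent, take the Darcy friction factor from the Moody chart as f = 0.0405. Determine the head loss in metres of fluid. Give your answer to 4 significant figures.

Reynolds number Re = ρVD/μ = 801.2 · 1.563 · 0.1714 / 0.00235 = 9.134e+04.
Re > 4000 → turbulent; use the Moody-chart value f = 0.0405.
Darcy-Weisbach: ΔP = f(L/D)(ρV²/2) = 0.0405·(535.3/0.1714)·(801.2·1.563²/2) = 0.0405·3123·978.7 = 1.238e+05 Pa.
Head loss h_f = ΔP/(ρg) = 1.238e+05/(801.2·9.81) = 15.75 m.

h_f ≈ 15.75 m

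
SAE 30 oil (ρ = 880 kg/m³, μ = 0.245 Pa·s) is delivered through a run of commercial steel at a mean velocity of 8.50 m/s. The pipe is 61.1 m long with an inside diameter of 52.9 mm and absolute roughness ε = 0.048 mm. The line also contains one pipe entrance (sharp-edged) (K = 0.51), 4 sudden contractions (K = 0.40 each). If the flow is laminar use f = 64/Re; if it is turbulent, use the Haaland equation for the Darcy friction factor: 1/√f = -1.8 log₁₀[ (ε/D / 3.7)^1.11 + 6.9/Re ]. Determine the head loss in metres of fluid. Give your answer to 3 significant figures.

Reynolds number Re = ρVD/μ = 880 · 8.5 · 0.0529 / 0.245 = 1615.
Re < 2300 → laminar flow, so f = 64/Re = 64/1615 = 0.03963 (the turbulent correlation is not needed).
Total minor-loss coefficient ΣK = 1·0.51 + 4·0.4 = 2.11.
ΔP = [f·L/D + ΣK]·(ρV²/2) = [0.03963·61.1/0.0529 + 2.11]·(880·8.5²/2) = [45.77 + 2.11]·3.179e+04 = 1.522e+06 Pa.
Head loss h_f = ΔP/(ρg) = 1.522e+06/(880·9.81) = 176 m.

h_f ≈ 176 m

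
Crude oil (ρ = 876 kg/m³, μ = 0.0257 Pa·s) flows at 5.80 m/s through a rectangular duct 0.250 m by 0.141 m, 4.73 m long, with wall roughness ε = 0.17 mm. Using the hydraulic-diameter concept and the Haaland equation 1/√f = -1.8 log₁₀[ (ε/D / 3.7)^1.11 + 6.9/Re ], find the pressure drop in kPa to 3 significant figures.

ΔP ≈ 9.58 kPa

Hydraulic diameter D_h = 4A/P = 4·(0.25·0.141)/(2·(0.25+0.141)) = 0.141/0.782 = 0.1803 m.
Re = ρVD_h/μ = 876·5.8·0.1803/0.0257 = 3.565e+04.
ε/D_h = 0.00017/0.1803 = 0.000943; Haaland gives 1/√f = -1.8 log₁₀[0.000103+0.000194] = 6.351, so f = 0.02479.
ΔP = f(L/D_h)(ρV²/2) = 0.02479·4.73/0.1803·1.473e+04 = 9582 Pa.
ΔP = 9.58 kPa.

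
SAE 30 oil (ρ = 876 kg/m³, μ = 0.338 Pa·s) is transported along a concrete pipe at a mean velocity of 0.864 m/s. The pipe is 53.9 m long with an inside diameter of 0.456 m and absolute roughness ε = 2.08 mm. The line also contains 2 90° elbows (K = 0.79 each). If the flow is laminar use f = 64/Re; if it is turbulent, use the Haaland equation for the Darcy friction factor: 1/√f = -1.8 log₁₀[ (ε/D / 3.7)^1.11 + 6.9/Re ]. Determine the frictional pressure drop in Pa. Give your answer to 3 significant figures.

Reynolds number Re = ρVD/μ = 876 · 0.864 · 0.456 / 0.338 = 1021.
Re < 2300 → laminar flow, so f = 64/Re = 64/1021 = 0.06268 (the turbulent correlation is not needed).
Total minor-loss coefficient ΣK = 2·0.79 = 1.58.
ΔP = [f·L/D + ΣK]·(ρV²/2) = [0.06268·53.9/0.456 + 1.58]·(876·0.864²/2) = [7.409 + 1.58]·327 = 2939 Pa.

ΔP ≈ 2940 Pa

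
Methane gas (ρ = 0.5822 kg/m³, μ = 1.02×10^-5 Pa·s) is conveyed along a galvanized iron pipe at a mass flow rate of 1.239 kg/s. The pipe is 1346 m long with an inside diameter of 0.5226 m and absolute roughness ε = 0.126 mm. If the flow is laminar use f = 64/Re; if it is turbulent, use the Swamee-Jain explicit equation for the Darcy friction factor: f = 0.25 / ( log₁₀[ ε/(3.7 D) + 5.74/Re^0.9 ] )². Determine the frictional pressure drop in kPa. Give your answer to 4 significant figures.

ΔP ≈ 1.229 kPa

A = πD²/4 = π(0.5226)²/4 = 0.2145 m²; mean velocity V = ṁ/(ρA) = 1.239/(0.5822 · 0.2145) = 9.921 m/s.
Reynolds number Re = ρVD/μ = 0.5822 · 9.921 · 0.5226 / 1.02e-05 = 2.959e+05.
Re > 4000 → turbulent. Relative roughness ε/D = 0.000126/0.5226 = 0.000241. Swamee-Jain: f = 0.25/(log₁₀[0.000241/3.7 + 5.74/2.959e+05^0.9])² = 0.25/(log₁₀[6.52e-05 + 6.84e-05])² = 0.25/(-3.874)² = 0.01665.
Darcy-Weisbach: ΔP = f(L/D)(ρV²/2) = 0.01665·(1346/0.5226)·(0.5822·9.921²/2) = 0.01665·2576·28.65 = 1229 Pa.
ΔP = 1229 Pa = 1.229 kPa.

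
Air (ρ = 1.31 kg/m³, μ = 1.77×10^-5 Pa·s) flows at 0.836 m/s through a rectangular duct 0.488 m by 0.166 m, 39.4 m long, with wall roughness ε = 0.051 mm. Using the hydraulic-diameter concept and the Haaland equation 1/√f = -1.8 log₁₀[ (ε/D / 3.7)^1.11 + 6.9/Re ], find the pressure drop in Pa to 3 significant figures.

ΔP ≈ 2.03 Pa

Hydraulic diameter D_h = 4A/P = 4·(0.488·0.166)/(2·(0.488+0.166)) = 0.324/1.308 = 0.2477 m.
Re = ρVD_h/μ = 1.31·0.836·0.2477/1.77e-05 = 1.533e+04.
ε/D_h = 5.1e-05/0.2477 = 0.000206; Haaland gives 1/√f = -1.8 log₁₀[1.89e-05+0.00045] = 5.992, so f = 0.02785.
ΔP = f(L/D_h)(ρV²/2) = 0.02785·39.4/0.2477·0.4578 = 2.028 Pa.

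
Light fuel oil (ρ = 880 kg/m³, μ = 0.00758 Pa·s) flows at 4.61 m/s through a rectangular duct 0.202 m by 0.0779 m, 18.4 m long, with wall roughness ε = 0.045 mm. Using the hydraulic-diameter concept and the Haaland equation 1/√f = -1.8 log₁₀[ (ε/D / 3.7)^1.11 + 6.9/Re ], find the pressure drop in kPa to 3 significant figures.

ΔP ≈ 32.5 kPa

Hydraulic diameter D_h = 4A/P = 4·(0.202·0.0779)/(2·(0.202+0.0779)) = 0.06294/0.5598 = 0.1124 m.
Re = ρVD_h/μ = 880·4.61·0.1124/0.00758 = 6.018e+04.
ε/D_h = 4.5e-05/0.1124 = 0.0004; Haaland gives 1/√f = -1.8 log₁₀[3.96e-05+0.000115] = 6.861, so f = 0.02124.
ΔP = f(L/D_h)(ρV²/2) = 0.02124·18.4/0.1124·9351 = 3.251e+04 Pa.
ΔP = 32.5 kPa.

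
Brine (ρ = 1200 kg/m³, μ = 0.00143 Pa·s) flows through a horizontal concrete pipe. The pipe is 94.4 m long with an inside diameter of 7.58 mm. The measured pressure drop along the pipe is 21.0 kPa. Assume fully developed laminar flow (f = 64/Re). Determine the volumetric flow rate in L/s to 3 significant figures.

Q ≈ 0.0126 L/s

For laminar flow, f = 64/Re with Re = ρVD/μ, so Darcy-Weisbach reduces to ΔP = 32μLV/D². Solving for V: V = ΔP·D²/(32μL) = 2.1e+04·(0.00758)²/(32·0.00143·94.4) = 0.2793 m/s.
Check: Re = ρVD/μ = 1200·0.2793·0.00758/0.00143 = 1777 < 2300, so the laminar assumption holds.
Q = V·A = 0.2793·(π/4·0.00758²) = 1.26e-05 m³/s = 0.0126 L/s.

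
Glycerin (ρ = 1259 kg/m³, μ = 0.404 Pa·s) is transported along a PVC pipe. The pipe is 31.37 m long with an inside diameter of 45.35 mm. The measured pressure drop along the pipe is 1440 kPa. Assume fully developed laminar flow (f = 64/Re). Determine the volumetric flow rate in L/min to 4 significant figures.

Q ≈ 707.7 L/min

For laminar flow, f = 64/Re with Re = ρVD/μ, so Darcy-Weisbach reduces to ΔP = 32μLV/D². Solving for V: V = ΔP·D²/(32μL) = 1.44e+06·(0.04535)²/(32·0.404·31.37) = 7.302 m/s.
Check: Re = ρVD/μ = 1259·7.302·0.04535/0.404 = 1032 < 2300, so the laminar assumption holds.
Q = V·A = 7.302·(π/4·0.04535²) = 0.0118 m³/s = 707.7 L/min.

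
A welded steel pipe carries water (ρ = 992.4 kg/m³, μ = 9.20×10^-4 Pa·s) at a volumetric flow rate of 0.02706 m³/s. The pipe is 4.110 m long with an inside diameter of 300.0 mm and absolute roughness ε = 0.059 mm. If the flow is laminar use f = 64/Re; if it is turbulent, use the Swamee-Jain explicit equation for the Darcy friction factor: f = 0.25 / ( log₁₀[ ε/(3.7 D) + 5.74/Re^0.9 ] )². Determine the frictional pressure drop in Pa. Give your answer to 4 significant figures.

Cross-sectional area A = πD²/4 = π(0.3)²/4 = 0.07069 m²; mean velocity V = Q/A = 0.02706/0.07069 = 0.3828 m/s.
Reynolds number Re = ρVD/μ = 992.4 · 0.3828 · 0.3 / 0.00092 = 1.239e+05.
Re > 4000 → turbulent. Relative roughness ε/D = 5.9e-05/0.3 = 0.000197. Swamee-Jain: f = 0.25/(log₁₀[0.000197/3.7 + 5.74/1.239e+05^0.9])² = 0.25/(log₁₀[5.32e-05 + 0.00015])² = 0.25/(-3.693)² = 0.01833.
Darcy-Weisbach: ΔP = f(L/D)(ρV²/2) = 0.01833·(4.11/0.3)·(992.4·0.3828²/2) = 0.01833·13.7·72.72 = 18.26 Pa.

ΔP ≈ 18.26 Pa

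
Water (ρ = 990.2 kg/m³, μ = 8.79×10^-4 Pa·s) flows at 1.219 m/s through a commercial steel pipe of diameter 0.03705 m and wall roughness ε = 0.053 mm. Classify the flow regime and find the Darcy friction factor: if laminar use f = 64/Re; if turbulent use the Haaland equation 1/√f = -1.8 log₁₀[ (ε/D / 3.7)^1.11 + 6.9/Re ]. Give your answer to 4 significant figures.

Re = ρVD/μ = 990.2·1.219·0.03705/0.000879 = 5.088e+04.
Re > 4000 → turbulent. ε/D = 5.3e-05/0.03705 = 0.00143; Haaland: 1/√f = -1.8 log₁₀[0.000163 + 0.000136] = 6.345, so f = 0.02484.

f ≈ 0.02484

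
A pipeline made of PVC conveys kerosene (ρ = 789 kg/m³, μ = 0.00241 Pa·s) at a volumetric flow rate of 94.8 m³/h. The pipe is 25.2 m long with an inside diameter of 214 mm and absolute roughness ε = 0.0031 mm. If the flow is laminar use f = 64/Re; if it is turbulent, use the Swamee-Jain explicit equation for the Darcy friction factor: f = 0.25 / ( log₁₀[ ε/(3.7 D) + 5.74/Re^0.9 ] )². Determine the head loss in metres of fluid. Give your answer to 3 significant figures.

h_f ≈ 0.0666 m

Q = 94.8 m³/h = 94.8/3600 = 0.02633 m³/s.
Cross-sectional area A = πD²/4 = π(0.214)²/4 = 0.03597 m²; mean velocity V = Q/A = 0.02633/0.03597 = 0.7321 m/s.
Reynolds number Re = ρVD/μ = 789 · 0.7321 · 0.214 / 0.00241 = 5.129e+04.
Re > 4000 → turbulent. Relative roughness ε/D = 3.1e-06/0.214 = 1.45e-05. Swamee-Jain: f = 0.25/(log₁₀[1.45e-05/3.7 + 5.74/5.129e+04^0.9])² = 0.25/(log₁₀[3.92e-06 + 0.000331])² = 0.25/(-3.475)² = 0.0207.
Darcy-Weisbach: ΔP = f(L/D)(ρV²/2) = 0.0207·(25.2/0.214)·(789·0.7321²/2) = 0.0207·117.8·211.5 = 515.5 Pa.
Head loss h_f = ΔP/(ρg) = 515.5/(789·9.81) = 0.0666 m.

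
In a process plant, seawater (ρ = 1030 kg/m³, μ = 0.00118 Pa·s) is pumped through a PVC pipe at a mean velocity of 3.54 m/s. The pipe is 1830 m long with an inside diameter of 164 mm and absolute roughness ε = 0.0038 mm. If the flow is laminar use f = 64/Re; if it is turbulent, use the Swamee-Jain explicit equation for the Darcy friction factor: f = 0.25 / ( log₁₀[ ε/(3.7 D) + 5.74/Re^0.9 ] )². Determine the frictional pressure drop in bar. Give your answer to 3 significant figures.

Reynolds number Re = ρVD/μ = 1030 · 3.54 · 0.164 / 0.00118 = 5.068e+05.
Re > 4000 → turbulent. Relative roughness ε/D = 3.8e-06/0.164 = 2.32e-05. Swamee-Jain: f = 0.25/(log₁₀[2.32e-05/3.7 + 5.74/5.068e+05^0.9])² = 0.25/(log₁₀[6.26e-06 + 4.21e-05])² = 0.25/(-4.315)² = 0.01343.
Darcy-Weisbach: ΔP = f(L/D)(ρV²/2) = 0.01343·(1830/0.164)·(1030·3.54²/2) = 0.01343·1.116e+04·6454 = 9.668e+05 Pa.
ΔP = 9.668e+05 Pa = 9.67 bar.

ΔP ≈ 9.67 bar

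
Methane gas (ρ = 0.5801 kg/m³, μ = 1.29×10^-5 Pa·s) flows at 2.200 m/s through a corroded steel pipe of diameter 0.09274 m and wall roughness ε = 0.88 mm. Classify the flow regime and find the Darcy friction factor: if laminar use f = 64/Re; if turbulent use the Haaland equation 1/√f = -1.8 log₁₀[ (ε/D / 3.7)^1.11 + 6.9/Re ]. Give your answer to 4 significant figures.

f ≈ 0.04293

Re = ρVD/μ = 0.5801·2.2·0.09274/1.29e-05 = 9175.
Re > 4000 → turbulent. ε/D = 0.00088/0.09274 = 0.00949; Haaland: 1/√f = -1.8 log₁₀[0.00133 + 0.000752] = 4.827, so f = 0.04293.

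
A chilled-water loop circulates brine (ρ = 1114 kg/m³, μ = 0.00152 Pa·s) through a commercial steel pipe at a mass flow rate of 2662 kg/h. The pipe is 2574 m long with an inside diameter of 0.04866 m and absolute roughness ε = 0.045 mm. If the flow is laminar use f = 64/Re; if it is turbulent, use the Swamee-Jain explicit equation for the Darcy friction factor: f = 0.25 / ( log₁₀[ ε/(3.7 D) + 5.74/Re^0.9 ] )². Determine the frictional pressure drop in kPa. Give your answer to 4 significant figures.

ṁ = 2662 kg/h = 2662/3600 = 0.7394 kg/s.
A = πD²/4 = π(0.04866)²/4 = 0.00186 m²; mean velocity V = ṁ/(ρA) = 0.7394/(1114 · 0.00186) = 0.3569 m/s.
Reynolds number Re = ρVD/μ = 1114 · 0.3569 · 0.04866 / 0.00152 = 1.273e+04.
Re > 4000 → turbulent. Relative roughness ε/D = 4.5e-05/0.04866 = 0.000925. Swamee-Jain: f = 0.25/(log₁₀[0.000925/3.7 + 5.74/1.273e+04^0.9])² = 0.25/(log₁₀[0.00025 + 0.00116])² = 0.25/(-2.851)² = 0.03076.
Darcy-Weisbach: ΔP = f(L/D)(ρV²/2) = 0.03076·(2574/0.04866)·(1114·0.3569²/2) = 0.03076·5.29e+04·70.96 = 1.155e+05 Pa.
ΔP = 1.155e+05 Pa = 115.5 kPa.

ΔP ≈ 115.5 kPa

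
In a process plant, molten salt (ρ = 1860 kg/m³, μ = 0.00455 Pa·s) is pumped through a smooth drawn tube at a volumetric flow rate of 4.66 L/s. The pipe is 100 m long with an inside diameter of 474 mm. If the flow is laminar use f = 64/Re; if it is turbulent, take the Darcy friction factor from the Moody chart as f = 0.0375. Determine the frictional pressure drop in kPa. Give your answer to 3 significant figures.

Q = 4.66 L/s = 4.66/1000 = 0.00466 m³/s.
Cross-sectional area A = πD²/4 = π(0.474)²/4 = 0.1765 m²; mean velocity V = Q/A = 0.00466/0.1765 = 0.02641 m/s.
Reynolds number Re = ρVD/μ = 1860 · 0.02641 · 0.474 / 0.00455 = 5117.
Re > 4000 → turbulent; use the Moody-chart value f = 0.0375.
Darcy-Weisbach: ΔP = f(L/D)(ρV²/2) = 0.0375·(100/0.474)·(1860·0.02641²/2) = 0.0375·211·0.6486 = 5.131 Pa.
ΔP = 5.131 Pa = 0.00513 kPa.

ΔP ≈ 0.00513 kPa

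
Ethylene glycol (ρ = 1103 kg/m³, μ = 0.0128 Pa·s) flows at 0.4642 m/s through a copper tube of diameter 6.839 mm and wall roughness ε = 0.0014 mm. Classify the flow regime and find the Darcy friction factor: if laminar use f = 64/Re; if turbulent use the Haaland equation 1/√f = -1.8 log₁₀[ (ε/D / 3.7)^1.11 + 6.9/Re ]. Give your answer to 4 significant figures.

f ≈ 0.2339

Re = ρVD/μ = 1103·0.4642·0.006839/0.0128 = 273.6.
Re < 2300 → laminar, so f = 64/Re = 0.2339 (roughness is irrelevant in laminar flow).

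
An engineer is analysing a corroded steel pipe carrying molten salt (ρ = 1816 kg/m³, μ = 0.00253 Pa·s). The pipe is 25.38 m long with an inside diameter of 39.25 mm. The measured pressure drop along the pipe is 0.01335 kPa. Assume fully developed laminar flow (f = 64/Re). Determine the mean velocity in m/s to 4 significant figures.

V ≈ 0.01001 m/s

For laminar flow, f = 64/Re with Re = ρVD/μ, so Darcy-Weisbach reduces to ΔP = 32μLV/D². Solving for V: V = ΔP·D²/(32μL) = 13.35·(0.03925)²/(32·0.00253·25.38) = 0.01001 m/s.
Check: Re = ρVD/μ = 1816·0.01001·0.03925/0.00253 = 282 < 2300, so the laminar assumption holds.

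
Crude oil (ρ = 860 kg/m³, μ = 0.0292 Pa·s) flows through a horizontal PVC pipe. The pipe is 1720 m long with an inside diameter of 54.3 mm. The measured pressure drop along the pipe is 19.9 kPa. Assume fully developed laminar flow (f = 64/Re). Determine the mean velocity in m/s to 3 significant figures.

For laminar flow, f = 64/Re with Re = ρVD/μ, so Darcy-Weisbach reduces to ΔP = 32μLV/D². Solving for V: V = ΔP·D²/(32μL) = 1.99e+04·(0.0543)²/(32·0.0292·1720) = 0.03651 m/s.
Check: Re = ρVD/μ = 860·0.03651·0.0543/0.0292 = 58.39 < 2300, so the laminar assumption holds.

V ≈ 0.0365 m/s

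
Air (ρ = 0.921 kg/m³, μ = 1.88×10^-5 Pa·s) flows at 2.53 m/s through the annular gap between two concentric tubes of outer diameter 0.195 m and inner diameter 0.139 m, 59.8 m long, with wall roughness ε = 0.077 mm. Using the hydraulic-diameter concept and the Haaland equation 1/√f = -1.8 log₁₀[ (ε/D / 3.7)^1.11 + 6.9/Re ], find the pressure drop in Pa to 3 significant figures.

ΔP ≈ 112 Pa

Hydraulic diameter D_h = 4A/P = D_o - D_i = 0.195 - 0.139 = 0.056 m.
Re = ρVD_h/μ = 0.921·2.53·0.056/1.88e-05 = 6941.
ε/D_h = 7.7e-05/0.056 = 0.00138; Haaland gives 1/√f = -1.8 log₁₀[0.000156+0.000994] = 5.291, so f = 0.03572.
ΔP = f(L/D_h)(ρV²/2) = 0.03572·59.8/0.056·2.948 = 112.4 Pa.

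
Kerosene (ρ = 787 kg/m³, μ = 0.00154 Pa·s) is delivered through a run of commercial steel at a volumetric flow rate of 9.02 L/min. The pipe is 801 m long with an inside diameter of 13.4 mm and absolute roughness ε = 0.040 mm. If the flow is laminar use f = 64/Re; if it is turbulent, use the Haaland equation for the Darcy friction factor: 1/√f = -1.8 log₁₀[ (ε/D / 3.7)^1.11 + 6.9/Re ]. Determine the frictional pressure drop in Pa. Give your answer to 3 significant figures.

ΔP ≈ 994000 Pa

Q = 9.02 L/min = 9.02/60000 = 0.0001503 m³/s.
Cross-sectional area A = πD²/4 = π(0.0134)²/4 = 0.000141 m²; mean velocity V = Q/A = 0.0001503/0.000141 = 1.066 m/s.
Reynolds number Re = ρVD/μ = 787 · 1.066 · 0.0134 / 0.00154 = 7300.
Re > 4000 → turbulent. Relative roughness ε/D = 4e-05/0.0134 = 0.00299. Haaland: 1/√f = -1.8 log₁₀[(0.00299/3.7)^1.11 + 6.9/7300] = -1.8 log₁₀[0.000369 + 0.000945] = 5.187, so f = 0.03717.
Darcy-Weisbach: ΔP = f(L/D)(ρV²/2) = 0.03717·(801/0.0134)·(787·1.066²/2) = 0.03717·5.978e+04·447.2 = 9.936e+05 Pa.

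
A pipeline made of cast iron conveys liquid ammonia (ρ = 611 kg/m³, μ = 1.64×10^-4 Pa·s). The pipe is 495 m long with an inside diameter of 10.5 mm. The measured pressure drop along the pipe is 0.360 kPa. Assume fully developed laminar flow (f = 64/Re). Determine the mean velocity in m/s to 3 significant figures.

V ≈ 0.0153 m/s

For laminar flow, f = 64/Re with Re = ρVD/μ, so Darcy-Weisbach reduces to ΔP = 32μLV/D². Solving for V: V = ΔP·D²/(32μL) = 360·(0.0105)²/(32·0.000164·495) = 0.01528 m/s.
Check: Re = ρVD/μ = 611·0.01528·0.0105/0.000164 = 597.7 < 2300, so the laminar assumption holds.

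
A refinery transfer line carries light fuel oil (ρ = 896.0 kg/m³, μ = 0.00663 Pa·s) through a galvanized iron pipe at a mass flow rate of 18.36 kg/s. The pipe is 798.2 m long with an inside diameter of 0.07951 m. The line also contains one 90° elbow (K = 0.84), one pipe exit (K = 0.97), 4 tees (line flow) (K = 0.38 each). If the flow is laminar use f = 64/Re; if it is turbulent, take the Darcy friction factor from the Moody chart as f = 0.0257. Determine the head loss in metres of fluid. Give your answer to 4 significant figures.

h_f ≈ 226.9 m

A = πD²/4 = π(0.07951)²/4 = 0.004965 m²; mean velocity V = ṁ/(ρA) = 18.36/(896 · 0.004965) = 4.127 m/s.
Reynolds number Re = ρVD/μ = 896 · 4.127 · 0.07951 / 0.00663 = 4.435e+04.
Re > 4000 → turbulent; use the Moody-chart value f = 0.0257.
Total minor-loss coefficient ΣK = 1·0.84 + 1·0.97 + 4·0.38 = 3.33.
ΔP = [f·L/D + ΣK]·(ρV²/2) = [0.0257·798.2/0.07951 + 3.33]·(896·4.127²/2) = [258 + 3.33]·7630 = 1.994e+06 Pa.
Head loss h_f = ΔP/(ρg) = 1.994e+06/(896·9.81) = 226.9 m.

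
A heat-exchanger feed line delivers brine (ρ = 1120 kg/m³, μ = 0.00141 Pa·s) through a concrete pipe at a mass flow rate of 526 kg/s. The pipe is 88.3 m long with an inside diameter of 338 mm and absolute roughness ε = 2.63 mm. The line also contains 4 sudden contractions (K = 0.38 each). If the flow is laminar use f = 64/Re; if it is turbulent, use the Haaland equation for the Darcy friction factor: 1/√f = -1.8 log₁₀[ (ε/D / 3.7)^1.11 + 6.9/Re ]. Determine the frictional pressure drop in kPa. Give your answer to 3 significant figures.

A = πD²/4 = π(0.338)²/4 = 0.08973 m²; mean velocity V = ṁ/(ρA) = 526/(1120 · 0.08973) = 5.234 m/s.
Reynolds number Re = ρVD/μ = 1120 · 5.234 · 0.338 / 0.00141 = 1.405e+06.
Re > 4000 → turbulent. Relative roughness ε/D = 0.00263/0.338 = 0.00778. Haaland: 1/√f = -1.8 log₁₀[(0.00778/3.7)^1.11 + 6.9/1.405e+06] = -1.8 log₁₀[0.00107 + 4.91e-06] = 5.345, so f = 0.035.
Total minor-loss coefficient ΣK = 4·0.38 = 1.52.
ΔP = [f·L/D + ΣK]·(ρV²/2) = [0.035·88.3/0.338 + 1.52]·(1120·5.234²/2) = [9.143 + 1.52]·1.534e+04 = 1.636e+05 Pa.
ΔP = 1.636e+05 Pa = 164 kPa.

ΔP ≈ 164 kPa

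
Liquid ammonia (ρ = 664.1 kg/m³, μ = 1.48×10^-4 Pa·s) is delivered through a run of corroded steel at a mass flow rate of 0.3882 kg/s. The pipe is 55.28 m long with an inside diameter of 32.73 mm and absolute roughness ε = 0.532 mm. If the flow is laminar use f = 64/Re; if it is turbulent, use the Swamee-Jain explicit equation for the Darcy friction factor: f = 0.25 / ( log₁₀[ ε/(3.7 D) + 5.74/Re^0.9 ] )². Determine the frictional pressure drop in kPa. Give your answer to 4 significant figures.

ΔP ≈ 12.36 kPa

A = πD²/4 = π(0.03273)²/4 = 0.0008414 m²; mean velocity V = ṁ/(ρA) = 0.3882/(664.1 · 0.0008414) = 0.6948 m/s.
Reynolds number Re = ρVD/μ = 664.1 · 0.6948 · 0.03273 / 0.000148 = 1.02e+05.
Re > 4000 → turbulent. Relative roughness ε/D = 0.000532/0.03273 = 0.0163. Swamee-Jain: f = 0.25/(log₁₀[0.0163/3.7 + 5.74/1.02e+05^0.9])² = 0.25/(log₁₀[0.00439 + 0.000178])² = 0.25/(-2.34)² = 0.04566.
Darcy-Weisbach: ΔP = f(L/D)(ρV²/2) = 0.04566·(55.28/0.03273)·(664.1·0.6948²/2) = 0.04566·1689·160.3 = 1.236e+04 Pa.
ΔP = 1.236e+04 Pa = 12.36 kPa.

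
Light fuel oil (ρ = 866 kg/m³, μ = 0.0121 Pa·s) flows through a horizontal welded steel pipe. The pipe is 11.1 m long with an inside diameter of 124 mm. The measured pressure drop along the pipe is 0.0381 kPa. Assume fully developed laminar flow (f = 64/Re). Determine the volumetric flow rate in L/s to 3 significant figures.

For laminar flow, f = 64/Re with Re = ρVD/μ, so Darcy-Weisbach reduces to ΔP = 32μLV/D². Solving for V: V = ΔP·D²/(32μL) = 38.1·(0.124)²/(32·0.0121·11.1) = 0.1363 m/s.
Check: Re = ρVD/μ = 866·0.1363·0.124/0.0121 = 1210 < 2300, so the laminar assumption holds.
Q = V·A = 0.1363·(π/4·0.124²) = 0.001646 m³/s = 1.65 L/s.

Q ≈ 1.65 L/s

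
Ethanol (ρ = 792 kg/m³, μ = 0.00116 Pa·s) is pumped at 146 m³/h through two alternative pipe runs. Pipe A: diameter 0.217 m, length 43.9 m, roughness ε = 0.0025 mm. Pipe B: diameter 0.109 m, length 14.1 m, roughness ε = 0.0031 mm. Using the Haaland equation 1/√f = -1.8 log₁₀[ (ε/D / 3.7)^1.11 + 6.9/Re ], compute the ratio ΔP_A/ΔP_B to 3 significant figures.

ΔP_A/ΔP_B ≈ 0.112

Pipe A: V = Q/A = 0.04056/0.03698 = 1.097 m/s; Re = 1.625e+05; ε/D = 1.15e-05; Haaland → f = 0.01621; ΔP_A = f(L/D)(ρV²/2) = 1561 Pa.
Pipe B: V = Q/A = 0.04056/0.009331 = 4.346 m/s; Re = 3.234e+05; ε/D = 2.84e-05; Haaland → f = 0.0144; ΔP_B = f(L/D)(ρV²/2) = 1.393e+04 Pa.
ΔP_A/ΔP_B = 1561/1.393e+04 = 0.112.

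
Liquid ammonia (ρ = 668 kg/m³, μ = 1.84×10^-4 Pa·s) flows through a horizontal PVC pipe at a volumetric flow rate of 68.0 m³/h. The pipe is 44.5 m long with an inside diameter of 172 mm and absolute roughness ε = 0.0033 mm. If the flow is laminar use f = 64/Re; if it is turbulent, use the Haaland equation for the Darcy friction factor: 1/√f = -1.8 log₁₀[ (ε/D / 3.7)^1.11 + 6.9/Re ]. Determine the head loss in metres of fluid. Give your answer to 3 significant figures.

h_f ≈ 0.116 m

Q = 68.0 m³/h = 68.0/3600 = 0.01889 m³/s.
Cross-sectional area A = πD²/4 = π(0.172)²/4 = 0.02324 m²; mean velocity V = Q/A = 0.01889/0.02324 = 0.8129 m/s.
Reynolds number Re = ρVD/μ = 668 · 0.8129 · 0.172 / 0.000184 = 5.076e+05.
Re > 4000 → turbulent. Relative roughness ε/D = 3.3e-06/0.172 = 1.92e-05. Haaland: 1/√f = -1.8 log₁₀[(1.92e-05/3.7)^1.11 + 6.9/5.076e+05] = -1.8 log₁₀[1.36e-06 + 1.36e-05] = 8.686, so f = 0.01326.
Darcy-Weisbach: ΔP = f(L/D)(ρV²/2) = 0.01326·(44.5/0.172)·(668·0.8129²/2) = 0.01326·258.7·220.7 = 757 Pa.
Head loss h_f = ΔP/(ρg) = 757/(668·9.81) = 0.116 m.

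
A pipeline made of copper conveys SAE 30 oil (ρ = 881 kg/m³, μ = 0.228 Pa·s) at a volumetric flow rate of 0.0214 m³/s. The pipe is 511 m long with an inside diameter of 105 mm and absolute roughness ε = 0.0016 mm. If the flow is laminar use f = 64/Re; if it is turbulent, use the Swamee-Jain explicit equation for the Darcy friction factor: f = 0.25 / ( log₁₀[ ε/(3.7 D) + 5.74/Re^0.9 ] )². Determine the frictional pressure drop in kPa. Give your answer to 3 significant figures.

ΔP ≈ 836 kPa

Cross-sectional area A = πD²/4 = π(0.105)²/4 = 0.008659 m²; mean velocity V = Q/A = 0.0214/0.008659 = 2.471 m/s.
Reynolds number Re = ρVD/μ = 881 · 2.471 · 0.105 / 0.228 = 1003.
Re < 2300 → laminar flow, so f = 64/Re = 64/1003 = 0.06383 (the turbulent correlation is not needed).
Darcy-Weisbach: ΔP = f(L/D)(ρV²/2) = 0.06383·(511/0.105)·(881·2.471²/2) = 0.06383·4867·2691 = 8.357e+05 Pa.
ΔP = 8.357e+05 Pa = 836 kPa.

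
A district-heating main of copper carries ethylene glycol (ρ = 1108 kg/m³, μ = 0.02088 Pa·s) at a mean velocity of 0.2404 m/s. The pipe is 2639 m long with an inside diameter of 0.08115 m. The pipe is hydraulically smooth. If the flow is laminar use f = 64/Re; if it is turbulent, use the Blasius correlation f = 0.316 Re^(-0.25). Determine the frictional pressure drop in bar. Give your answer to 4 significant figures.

ΔP ≈ 0.6437 bar

Reynolds number Re = ρVD/μ = 1108 · 0.2404 · 0.08115 / 0.0209 = 1035.
Re < 2300 → laminar flow, so f = 64/Re = 64/1035 = 0.06182 (the turbulent correlation is not needed).
Darcy-Weisbach: ΔP = f(L/D)(ρV²/2) = 0.06182·(2639/0.08115)·(1108·0.2404²/2) = 0.06182·3.252e+04·32.02 = 6.437e+04 Pa.
ΔP = 6.437e+04 Pa = 0.6437 bar.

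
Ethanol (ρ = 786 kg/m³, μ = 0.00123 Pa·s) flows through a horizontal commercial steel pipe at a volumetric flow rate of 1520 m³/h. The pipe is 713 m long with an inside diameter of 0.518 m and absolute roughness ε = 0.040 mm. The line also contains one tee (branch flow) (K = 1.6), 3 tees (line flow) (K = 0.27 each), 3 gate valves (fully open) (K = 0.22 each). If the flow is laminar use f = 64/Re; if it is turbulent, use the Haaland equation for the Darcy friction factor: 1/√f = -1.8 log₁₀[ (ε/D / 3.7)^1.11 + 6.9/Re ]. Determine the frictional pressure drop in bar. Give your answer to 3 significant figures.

ΔP ≈ 0.342 bar

Q = 1520 m³/h = 1520/3600 = 0.4222 m³/s.
Cross-sectional area A = πD²/4 = π(0.518)²/4 = 0.2107 m²; mean velocity V = Q/A = 0.4222/0.2107 = 2.004 m/s.
Reynolds number Re = ρVD/μ = 786 · 2.004 · 0.518 / 0.00123 = 6.632e+05.
Re > 4000 → turbulent. Relative roughness ε/D = 4e-05/0.518 = 7.72e-05. Haaland: 1/√f = -1.8 log₁₀[(7.72e-05/3.7)^1.11 + 6.9/6.632e+05] = -1.8 log₁₀[6.38e-06 + 1.04e-05] = 8.595, so f = 0.01354.
Total minor-loss coefficient ΣK = 1·1.6 + 3·0.27 + 3·0.22 = 3.07.
ΔP = [f·L/D + ΣK]·(ρV²/2) = [0.01354·713/0.518 + 3.07]·(786·2.004²/2) = [18.63 + 3.07]·1578 = 3.423e+04 Pa.
ΔP = 3.423e+04 Pa = 0.342 bar.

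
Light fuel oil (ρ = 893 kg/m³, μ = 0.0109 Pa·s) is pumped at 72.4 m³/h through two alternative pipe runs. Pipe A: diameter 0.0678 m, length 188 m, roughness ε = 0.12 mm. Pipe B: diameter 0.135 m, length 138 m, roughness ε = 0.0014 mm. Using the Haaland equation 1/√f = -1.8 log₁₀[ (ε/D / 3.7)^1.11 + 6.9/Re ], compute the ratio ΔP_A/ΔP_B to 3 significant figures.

ΔP_A/ΔP_B ≈ 42.3

Pipe A: V = Q/A = 0.02011/0.00361 = 5.57 m/s; Re = 3.094e+04; ε/D = 0.00177; Haaland → f = 0.02722; ΔP_A = f(L/D)(ρV²/2) = 1.046e+06 Pa.
Pipe B: V = Q/A = 0.02011/0.01431 = 1.405 m/s; Re = 1.554e+04; ε/D = 1.04e-05; Haaland → f = 0.02747; ΔP_B = f(L/D)(ρV²/2) = 2.475e+04 Pa.
ΔP_A/ΔP_B = 1.046e+06/2.475e+04 = 42.3.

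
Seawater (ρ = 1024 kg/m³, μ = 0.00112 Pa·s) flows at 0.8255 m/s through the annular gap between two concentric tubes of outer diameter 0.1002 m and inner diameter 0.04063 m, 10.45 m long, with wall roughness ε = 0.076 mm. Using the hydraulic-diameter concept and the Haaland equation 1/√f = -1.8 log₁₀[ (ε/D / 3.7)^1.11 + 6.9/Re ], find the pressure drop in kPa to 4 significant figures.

Hydraulic diameter D_h = 4A/P = D_o - D_i = 0.1002 - 0.04063 = 0.05957 m.
Re = ρVD_h/μ = 1024·0.8255·0.05957/0.00112 = 4.496e+04.
ε/D_h = 7.6e-05/0.05957 = 0.00128; Haaland gives 1/√f = -1.8 log₁₀[0.000143+0.000153] = 6.349, so f = 0.02481.
ΔP = f(L/D_h)(ρV²/2) = 0.02481·10.45/0.05957·348.9 = 1518 Pa.
ΔP = 1.518 kPa.

ΔP ≈ 1.518 kPa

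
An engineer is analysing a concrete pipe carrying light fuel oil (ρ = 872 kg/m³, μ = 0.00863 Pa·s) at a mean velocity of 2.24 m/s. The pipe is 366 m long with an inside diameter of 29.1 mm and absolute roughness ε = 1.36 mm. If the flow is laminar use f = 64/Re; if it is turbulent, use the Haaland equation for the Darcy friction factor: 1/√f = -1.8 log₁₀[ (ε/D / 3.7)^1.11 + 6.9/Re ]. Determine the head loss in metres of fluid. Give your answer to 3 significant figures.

h_f ≈ 236 m

Reynolds number Re = ρVD/μ = 872 · 2.24 · 0.0291 / 0.00863 = 6586.
Re > 4000 → turbulent. Relative roughness ε/D = 0.00136/0.0291 = 0.0467. Haaland: 1/√f = -1.8 log₁₀[(0.0467/3.7)^1.11 + 6.9/6586] = -1.8 log₁₀[0.00781 + 0.00105] = 3.695, so f = 0.07325.
Darcy-Weisbach: ΔP = f(L/D)(ρV²/2) = 0.07325·(366/0.0291)·(872·2.24²/2) = 0.07325·1.258e+04·2188 = 2.015e+06 Pa.
Head loss h_f = ΔP/(ρg) = 2.015e+06/(872·9.81) = 236 m.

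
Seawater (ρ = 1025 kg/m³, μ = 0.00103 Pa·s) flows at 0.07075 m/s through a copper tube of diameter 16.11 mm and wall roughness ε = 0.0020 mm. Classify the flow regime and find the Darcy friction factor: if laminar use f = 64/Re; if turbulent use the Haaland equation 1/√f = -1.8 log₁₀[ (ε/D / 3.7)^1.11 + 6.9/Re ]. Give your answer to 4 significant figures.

Re = ρVD/μ = 1025·0.07075·0.01611/0.00103 = 1134.
Re < 2300 → laminar, so f = 64/Re = 0.05642 (roughness is irrelevant in laminar flow).

f ≈ 0.05642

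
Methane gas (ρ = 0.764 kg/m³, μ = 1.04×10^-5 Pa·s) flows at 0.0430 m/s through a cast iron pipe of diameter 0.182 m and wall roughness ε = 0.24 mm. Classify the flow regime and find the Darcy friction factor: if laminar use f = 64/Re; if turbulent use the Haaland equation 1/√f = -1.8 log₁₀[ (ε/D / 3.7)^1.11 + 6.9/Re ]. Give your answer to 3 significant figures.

f ≈ 0.111

Re = ρVD/μ = 0.764·0.043·0.182/1.04e-05 = 574.9.
Re < 2300 → laminar, so f = 64/Re = 0.1113 (roughness is irrelevant in laminar flow).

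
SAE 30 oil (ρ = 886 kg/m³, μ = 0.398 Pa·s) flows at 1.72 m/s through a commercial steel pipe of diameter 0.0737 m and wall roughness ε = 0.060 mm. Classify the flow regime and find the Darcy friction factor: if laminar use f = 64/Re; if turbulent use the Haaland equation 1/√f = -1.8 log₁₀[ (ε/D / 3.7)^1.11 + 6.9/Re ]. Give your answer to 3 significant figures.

Re = ρVD/μ = 886·1.72·0.0737/0.398 = 282.2.
Re < 2300 → laminar, so f = 64/Re = 0.2268 (roughness is irrelevant in laminar flow).

f ≈ 0.227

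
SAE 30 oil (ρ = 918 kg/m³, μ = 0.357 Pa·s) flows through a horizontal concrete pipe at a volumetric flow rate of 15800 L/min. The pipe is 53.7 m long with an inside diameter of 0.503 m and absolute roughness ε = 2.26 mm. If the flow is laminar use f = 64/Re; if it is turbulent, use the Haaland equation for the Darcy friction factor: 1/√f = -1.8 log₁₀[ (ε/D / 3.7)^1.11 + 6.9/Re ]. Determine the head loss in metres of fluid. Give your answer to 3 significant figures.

Q = 15800 L/min = 15800/60000 = 0.2633 m³/s.
Cross-sectional area A = πD²/4 = π(0.503)²/4 = 0.1987 m²; mean velocity V = Q/A = 0.2633/0.1987 = 1.325 m/s.
Reynolds number Re = ρVD/μ = 918 · 1.325 · 0.503 / 0.357 = 1714.
Re < 2300 → laminar flow, so f = 64/Re = 64/1714 = 0.03734 (the turbulent correlation is not needed).
Darcy-Weisbach: ΔP = f(L/D)(ρV²/2) = 0.03734·(53.7/0.503)·(918·1.325²/2) = 0.03734·106.8·806.1 = 3213 Pa.
Head loss h_f = ΔP/(ρg) = 3213/(918·9.81) = 0.357 m.

h_f ≈ 0.357 m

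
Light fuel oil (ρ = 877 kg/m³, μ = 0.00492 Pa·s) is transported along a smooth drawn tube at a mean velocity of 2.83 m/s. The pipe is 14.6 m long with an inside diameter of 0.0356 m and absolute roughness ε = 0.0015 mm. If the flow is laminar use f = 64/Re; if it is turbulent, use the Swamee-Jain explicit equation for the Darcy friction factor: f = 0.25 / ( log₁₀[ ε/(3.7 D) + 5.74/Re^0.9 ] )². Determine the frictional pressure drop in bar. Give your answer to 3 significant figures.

ΔP ≈ 0.383 bar

Reynolds number Re = ρVD/μ = 877 · 2.83 · 0.0356 / 0.00492 = 1.796e+04.
Re > 4000 → turbulent. Relative roughness ε/D = 1.5e-06/0.0356 = 4.21e-05. Swamee-Jain: f = 0.25/(log₁₀[4.21e-05/3.7 + 5.74/1.796e+04^0.9])² = 0.25/(log₁₀[1.14e-05 + 0.000851])² = 0.25/(-3.064)² = 0.02663.
Darcy-Weisbach: ΔP = f(L/D)(ρV²/2) = 0.02663·(14.6/0.0356)·(877·2.83²/2) = 0.02663·410.1·3512 = 3.835e+04 Pa.
ΔP = 3.835e+04 Pa = 0.383 bar.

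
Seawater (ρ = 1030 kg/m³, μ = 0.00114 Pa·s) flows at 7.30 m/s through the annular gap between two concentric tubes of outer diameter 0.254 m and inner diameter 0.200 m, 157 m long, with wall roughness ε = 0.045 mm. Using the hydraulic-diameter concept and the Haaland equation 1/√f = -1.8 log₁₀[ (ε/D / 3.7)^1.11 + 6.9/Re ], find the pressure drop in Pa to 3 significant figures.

ΔP ≈ 1.57×10^6 Pa

Hydraulic diameter D_h = 4A/P = D_o - D_i = 0.254 - 0.2 = 0.054 m.
Re = ρVD_h/μ = 1030·7.3·0.054/0.00114 = 3.562e+05.
ε/D_h = 4.5e-05/0.054 = 0.000833; Haaland gives 1/√f = -1.8 log₁₀[8.94e-05+1.94e-05] = 7.134, so f = 0.01965.
ΔP = f(L/D_h)(ρV²/2) = 0.01965·157/0.054·2.744e+04 = 1.568e+06 Pa.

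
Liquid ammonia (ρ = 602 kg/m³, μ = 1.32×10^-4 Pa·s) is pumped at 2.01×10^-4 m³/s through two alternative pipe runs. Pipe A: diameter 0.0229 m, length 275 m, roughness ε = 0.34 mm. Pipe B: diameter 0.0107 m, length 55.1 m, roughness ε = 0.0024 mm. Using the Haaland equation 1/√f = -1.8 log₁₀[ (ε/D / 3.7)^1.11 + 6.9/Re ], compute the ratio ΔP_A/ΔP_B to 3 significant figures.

ΔP_A/ΔP_B ≈ 0.266

Pipe A: V = Q/A = 0.000201/0.0004119 = 0.488 m/s; Re = 5.097e+04; ε/D = 0.0148; Haaland → f = 0.04448; ΔP_A = f(L/D)(ρV²/2) = 3.829e+04 Pa.
Pipe B: V = Q/A = 0.000201/8.992e-05 = 2.235 m/s; Re = 1.091e+05; ε/D = 0.000224; Haaland → f = 0.01858; ΔP_B = f(L/D)(ρV²/2) = 1.439e+05 Pa.
ΔP_A/ΔP_B = 3.829e+04/1.439e+05 = 0.266.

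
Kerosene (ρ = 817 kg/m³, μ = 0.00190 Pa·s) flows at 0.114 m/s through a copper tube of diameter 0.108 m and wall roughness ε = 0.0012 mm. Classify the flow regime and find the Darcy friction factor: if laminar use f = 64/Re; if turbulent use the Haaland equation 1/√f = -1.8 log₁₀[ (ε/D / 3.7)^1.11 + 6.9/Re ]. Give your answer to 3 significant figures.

f ≈ 0.0371

Re = ρVD/μ = 817·0.114·0.108/0.0019 = 5294.
Re > 4000 → turbulent. ε/D = 1.2e-06/0.108 = 1.11e-05; Haaland: 1/√f = -1.8 log₁₀[7.41e-07 + 0.0013] = 5.192, so f = 0.03709.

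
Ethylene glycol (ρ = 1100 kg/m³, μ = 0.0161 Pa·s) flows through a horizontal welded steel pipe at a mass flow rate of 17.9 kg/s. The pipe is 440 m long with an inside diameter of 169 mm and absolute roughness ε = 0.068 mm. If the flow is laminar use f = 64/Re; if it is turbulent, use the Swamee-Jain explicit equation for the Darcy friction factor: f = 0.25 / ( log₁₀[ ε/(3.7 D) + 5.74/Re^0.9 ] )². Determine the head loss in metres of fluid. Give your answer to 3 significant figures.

h_f ≈ 2.32 m

A = πD²/4 = π(0.169)²/4 = 0.02243 m²; mean velocity V = ṁ/(ρA) = 17.9/(1100 · 0.02243) = 0.7254 m/s.
Reynolds number Re = ρVD/μ = 1100 · 0.7254 · 0.169 / 0.0161 = 8376.
Re > 4000 → turbulent. Relative roughness ε/D = 6.8e-05/0.169 = 0.000402. Swamee-Jain: f = 0.25/(log₁₀[0.000402/3.7 + 5.74/8376^0.9])² = 0.25/(log₁₀[0.000109 + 0.00169])² = 0.25/(-2.745)² = 0.03318.
Darcy-Weisbach: ΔP = f(L/D)(ρV²/2) = 0.03318·(440/0.169)·(1100·0.7254²/2) = 0.03318·2604·289.4 = 2.501e+04 Pa.
Head loss h_f = ΔP/(ρg) = 2.501e+04/(1100·9.81) = 2.32 m.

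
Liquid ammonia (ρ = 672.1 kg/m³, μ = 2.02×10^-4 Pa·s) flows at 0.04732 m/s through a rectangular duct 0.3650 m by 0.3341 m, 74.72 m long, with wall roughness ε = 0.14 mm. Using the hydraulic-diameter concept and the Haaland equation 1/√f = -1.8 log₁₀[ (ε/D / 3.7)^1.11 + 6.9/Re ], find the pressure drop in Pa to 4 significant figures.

Hydraulic diameter D_h = 4A/P = 4·(0.365·0.3341)/(2·(0.365+0.3341)) = 0.4878/1.398 = 0.3489 m.
Re = ρVD_h/μ = 672.1·0.04732·0.3489/0.000202 = 5.493e+04.
ε/D_h = 0.00014/0.3489 = 0.000401; Haaland gives 1/√f = -1.8 log₁₀[3.97e-05+0.000126] = 6.807, so f = 0.02158.
ΔP = f(L/D_h)(ρV²/2) = 0.02158·74.72/0.3489·0.7525 = 3.478 Pa.

ΔP ≈ 3.478 Pa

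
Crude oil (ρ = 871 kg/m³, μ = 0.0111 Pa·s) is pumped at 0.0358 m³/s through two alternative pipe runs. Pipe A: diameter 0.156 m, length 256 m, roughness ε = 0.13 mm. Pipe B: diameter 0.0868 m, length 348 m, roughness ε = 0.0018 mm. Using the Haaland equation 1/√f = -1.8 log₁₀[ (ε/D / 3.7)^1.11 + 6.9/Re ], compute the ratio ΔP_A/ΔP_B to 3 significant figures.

ΔP_A/ΔP_B ≈ 0.0481

Pipe A: V = Q/A = 0.0358/0.01911 = 1.873 m/s; Re = 2.293e+04; ε/D = 0.000833; Haaland → f = 0.02657; ΔP_A = f(L/D)(ρV²/2) = 6.661e+04 Pa.
Pipe B: V = Q/A = 0.0358/0.005917 = 6.05 m/s; Re = 4.121e+04; ε/D = 2.07e-05; Haaland → f = 0.02169; ΔP_B = f(L/D)(ρV²/2) = 1.386e+06 Pa.
ΔP_A/ΔP_B = 6.661e+04/1.386e+06 = 0.0481.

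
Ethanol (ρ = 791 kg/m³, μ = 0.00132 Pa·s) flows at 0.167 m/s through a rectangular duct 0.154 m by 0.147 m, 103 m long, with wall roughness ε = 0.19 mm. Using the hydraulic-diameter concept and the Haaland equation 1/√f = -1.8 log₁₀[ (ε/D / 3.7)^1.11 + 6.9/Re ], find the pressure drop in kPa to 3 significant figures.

Hydraulic diameter D_h = 4A/P = 4·(0.154·0.147)/(2·(0.154+0.147)) = 0.09055/0.602 = 0.1504 m.
Re = ρVD_h/μ = 791·0.167·0.1504/0.00132 = 1.505e+04.
ε/D_h = 0.00019/0.1504 = 0.00126; Haaland gives 1/√f = -1.8 log₁₀[0.000142+0.000458] = 5.799, so f = 0.02974.
ΔP = f(L/D_h)(ρV²/2) = 0.02974·103/0.1504·11.03 = 224.6 Pa.
ΔP = 0.225 kPa.

ΔP ≈ 0.225 kPa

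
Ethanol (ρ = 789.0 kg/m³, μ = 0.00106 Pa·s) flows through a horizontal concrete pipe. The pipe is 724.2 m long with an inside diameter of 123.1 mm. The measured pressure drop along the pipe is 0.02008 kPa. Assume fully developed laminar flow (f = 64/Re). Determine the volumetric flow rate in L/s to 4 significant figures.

For laminar flow, f = 64/Re with Re = ρVD/μ, so Darcy-Weisbach reduces to ΔP = 32μLV/D². Solving for V: V = ΔP·D²/(32μL) = 20.08·(0.1231)²/(32·0.00106·724.2) = 0.01239 m/s.
Check: Re = ρVD/μ = 789·0.01239·0.1231/0.00106 = 1135 < 2300, so the laminar assumption holds.
Q = V·A = 0.01239·(π/4·0.1231²) = 0.0001474 m³/s = 0.1474 L/s.

Q ≈ 0.1474 L/s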